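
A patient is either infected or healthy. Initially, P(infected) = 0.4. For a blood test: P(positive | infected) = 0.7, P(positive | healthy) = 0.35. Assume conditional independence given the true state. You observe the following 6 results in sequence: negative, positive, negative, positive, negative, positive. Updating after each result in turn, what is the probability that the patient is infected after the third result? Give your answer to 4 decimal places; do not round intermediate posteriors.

After 'negative': P(infected) = 0.3·0.4000 / (0.3·0.4000 + 0.65·0.6000) ≈ 0.2353
After 'positive': P(infected) = 0.7·0.2353 / (0.7·0.2353 + 0.35·0.7647) ≈ 0.3810
After 'negative': P(infected) = 0.3·0.3810 / (0.3·0.3810 + 0.65·0.6190) ≈ 0.2212

0.2212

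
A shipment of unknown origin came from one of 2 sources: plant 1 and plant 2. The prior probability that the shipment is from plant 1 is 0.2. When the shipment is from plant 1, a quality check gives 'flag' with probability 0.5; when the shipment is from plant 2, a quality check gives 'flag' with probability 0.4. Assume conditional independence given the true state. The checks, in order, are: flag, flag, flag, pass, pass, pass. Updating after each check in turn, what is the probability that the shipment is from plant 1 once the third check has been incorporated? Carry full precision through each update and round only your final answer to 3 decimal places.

0.328

After 'flag': P(plant 1) = 0.5·0.2000 / (0.5·0.2000 + 0.4·0.8000) ≈ 0.2381
After 'flag': P(plant 1) = 0.5·0.2381 / (0.5·0.2381 + 0.4·0.7619) ≈ 0.2809
After 'flag': P(plant 1) = 0.5·0.2809 / (0.5·0.2809 + 0.4·0.7191) ≈ 0.3281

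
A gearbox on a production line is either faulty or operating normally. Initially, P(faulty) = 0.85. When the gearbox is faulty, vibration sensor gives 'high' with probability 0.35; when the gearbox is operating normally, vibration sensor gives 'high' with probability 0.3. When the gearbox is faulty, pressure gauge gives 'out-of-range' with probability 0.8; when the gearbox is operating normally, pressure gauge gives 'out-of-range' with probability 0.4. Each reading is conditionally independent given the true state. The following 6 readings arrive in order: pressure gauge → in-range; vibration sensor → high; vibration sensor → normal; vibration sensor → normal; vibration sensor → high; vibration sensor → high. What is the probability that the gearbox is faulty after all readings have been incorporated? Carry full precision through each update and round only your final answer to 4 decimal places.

After pressure gauge='in-range': P(faulty) = 0.2·0.8500 / (0.2·0.8500 + 0.6·0.1500) ≈ 0.6538
After vibration sensor='high': P(faulty) = 0.35·0.6538 / (0.35·0.6538 + 0.3·0.3462) ≈ 0.6879
After vibration sensor='normal': P(faulty) = 0.65·0.6879 / (0.65·0.6879 + 0.7·0.3121) ≈ 0.6717
After vibration sensor='normal': P(faulty) = 0.65·0.6717 / (0.65·0.6717 + 0.7·0.3283) ≈ 0.6552
After vibration sensor='high': P(faulty) = 0.35·0.6552 / (0.35·0.6552 + 0.3·0.3448) ≈ 0.6891
After vibration sensor='high': P(faulty) = 0.35·0.6891 / (0.35·0.6891 + 0.3·0.3109) ≈ 0.7212

0.7212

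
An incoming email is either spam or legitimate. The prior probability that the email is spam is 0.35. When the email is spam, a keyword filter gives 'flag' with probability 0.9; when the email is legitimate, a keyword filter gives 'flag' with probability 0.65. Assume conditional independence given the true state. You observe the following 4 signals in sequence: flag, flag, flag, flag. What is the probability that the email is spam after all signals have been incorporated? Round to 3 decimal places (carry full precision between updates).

After 'flag': P(spam) = 0.9·0.3500 / (0.9·0.3500 + 0.65·0.6500) ≈ 0.4271
After 'flag': P(spam) = 0.9·0.4271 / (0.9·0.4271 + 0.65·0.5729) ≈ 0.5080
After 'flag': P(spam) = 0.9·0.5080 / (0.9·0.5080 + 0.65·0.4920) ≈ 0.5884
After 'flag': P(spam) = 0.9·0.5884 / (0.9·0.5884 + 0.65·0.4116) ≈ 0.6643

0.664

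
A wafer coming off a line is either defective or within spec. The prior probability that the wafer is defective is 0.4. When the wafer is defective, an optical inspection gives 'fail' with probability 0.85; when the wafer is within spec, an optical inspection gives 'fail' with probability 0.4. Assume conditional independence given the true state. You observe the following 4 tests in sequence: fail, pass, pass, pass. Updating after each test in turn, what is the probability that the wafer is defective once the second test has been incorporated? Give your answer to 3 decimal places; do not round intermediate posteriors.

0.262

Apply Bayes' rule sequentially, carrying P(defective) forward.
After 'fail': P(defective) = 0.85·0.4000 / (0.85·0.4000 + 0.4·0.6000) ≈ 0.5862
After 'pass': P(defective) = 0.15·0.5862 / (0.15·0.5862 + 0.6·0.4138) ≈ 0.2615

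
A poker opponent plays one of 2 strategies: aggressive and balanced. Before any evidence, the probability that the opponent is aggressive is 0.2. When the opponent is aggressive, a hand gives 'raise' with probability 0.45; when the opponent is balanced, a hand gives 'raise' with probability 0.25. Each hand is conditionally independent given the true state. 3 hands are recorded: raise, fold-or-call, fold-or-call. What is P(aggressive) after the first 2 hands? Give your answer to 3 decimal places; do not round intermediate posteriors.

0.248

After 'raise': P(aggressive) = 0.45·0.2000 / (0.45·0.2000 + 0.25·0.8000) ≈ 0.3103
After 'fold-or-call': P(aggressive) = 0.55·0.3103 / (0.55·0.3103 + 0.75·0.6897) ≈ 0.2481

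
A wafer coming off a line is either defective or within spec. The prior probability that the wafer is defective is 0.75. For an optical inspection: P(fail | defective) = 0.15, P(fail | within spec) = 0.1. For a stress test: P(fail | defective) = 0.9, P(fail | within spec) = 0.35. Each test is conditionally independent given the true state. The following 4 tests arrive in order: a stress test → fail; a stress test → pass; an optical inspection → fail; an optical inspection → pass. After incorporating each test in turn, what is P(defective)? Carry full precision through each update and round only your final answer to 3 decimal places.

After a stress test='fail': P(defective) = 0.9·0.7500 / (0.9·0.7500 + 0.35·0.2500) ≈ 0.8852
After a stress test='pass': P(defective) = 0.1·0.8852 / (0.1·0.8852 + 0.65·0.1148) ≈ 0.5427
After an optical inspection='fail': P(defective) = 0.15·0.5427 / (0.15·0.5427 + 0.1·0.4573) ≈ 0.6403
After an optical inspection='pass': P(defective) = 0.85·0.6403 / (0.85·0.6403 + 0.9·0.3597) ≈ 0.6270

0.627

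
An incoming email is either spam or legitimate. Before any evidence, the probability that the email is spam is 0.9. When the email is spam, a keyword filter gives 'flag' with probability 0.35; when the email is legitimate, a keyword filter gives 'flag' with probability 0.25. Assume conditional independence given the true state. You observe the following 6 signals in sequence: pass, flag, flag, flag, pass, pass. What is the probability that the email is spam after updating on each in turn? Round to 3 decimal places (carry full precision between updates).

0.941

After 'pass': P(spam) = 0.65·0.9000 / (0.65·0.9000 + 0.75·0.1000) ≈ 0.8864
After 'flag': P(spam) = 0.35·0.8864 / (0.35·0.8864 + 0.25·0.1136) ≈ 0.9161
After 'flag': P(spam) = 0.35·0.9161 / (0.35·0.9161 + 0.25·0.0839) ≈ 0.9386
After 'flag': P(spam) = 0.35·0.9386 / (0.35·0.9386 + 0.25·0.0614) ≈ 0.9554
After 'pass': P(spam) = 0.65·0.9554 / (0.65·0.9554 + 0.75·0.0446) ≈ 0.9488
After 'pass': P(spam) = 0.65·0.9488 / (0.65·0.9488 + 0.75·0.0512) ≈ 0.9414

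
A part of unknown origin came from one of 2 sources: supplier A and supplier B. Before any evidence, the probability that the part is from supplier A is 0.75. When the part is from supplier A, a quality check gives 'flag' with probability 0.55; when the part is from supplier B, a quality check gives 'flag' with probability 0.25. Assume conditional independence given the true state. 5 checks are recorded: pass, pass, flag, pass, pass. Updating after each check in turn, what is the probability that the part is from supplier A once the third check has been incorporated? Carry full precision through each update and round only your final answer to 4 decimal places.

0.7038

After 'pass': P(supplier A) = 0.45·0.7500 / (0.45·0.7500 + 0.75·0.2500) ≈ 0.6429
After 'pass': P(supplier A) = 0.45·0.6429 / (0.45·0.6429 + 0.75·0.3571) ≈ 0.5192
After 'flag': P(supplier A) = 0.55·0.5192 / (0.55·0.5192 + 0.25·0.4808) ≈ 0.7038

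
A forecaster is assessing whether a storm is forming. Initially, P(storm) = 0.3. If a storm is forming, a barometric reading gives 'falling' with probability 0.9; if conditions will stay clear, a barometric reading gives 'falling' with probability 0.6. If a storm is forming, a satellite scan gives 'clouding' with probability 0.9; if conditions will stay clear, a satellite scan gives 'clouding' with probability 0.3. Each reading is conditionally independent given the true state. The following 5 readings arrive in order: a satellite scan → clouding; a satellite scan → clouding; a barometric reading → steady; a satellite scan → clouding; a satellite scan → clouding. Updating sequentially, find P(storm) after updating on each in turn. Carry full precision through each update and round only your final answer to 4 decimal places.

0.8967

After a satellite scan='clouding': P(storm) = 0.9·0.3000 / (0.9·0.3000 + 0.3·0.7000) ≈ 0.5625
After a satellite scan='clouding': P(storm) = 0.9·0.5625 / (0.9·0.5625 + 0.3·0.4375) ≈ 0.7941
After a barometric reading='steady': P(storm) = 0.1·0.7941 / (0.1·0.7941 + 0.4·0.2059) ≈ 0.4909
After a satellite scan='clouding': P(storm) = 0.9·0.4909 / (0.9·0.4909 + 0.3·0.5091) ≈ 0.7431
After a satellite scan='clouding': P(storm) = 0.9·0.7431 / (0.9·0.7431 + 0.3·0.2569) ≈ 0.8967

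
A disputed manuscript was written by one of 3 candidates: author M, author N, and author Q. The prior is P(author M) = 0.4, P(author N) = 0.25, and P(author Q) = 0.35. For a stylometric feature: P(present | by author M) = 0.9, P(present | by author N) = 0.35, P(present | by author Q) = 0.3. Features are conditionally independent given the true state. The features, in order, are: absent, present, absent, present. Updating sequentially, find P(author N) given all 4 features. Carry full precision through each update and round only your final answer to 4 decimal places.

After 'absent': normaliser = 0.1·0.4000 + 0.65·0.2500 + 0.7·0.3500; P(author M) ≈ 0.0894, P(author N) ≈ 0.3631, P(author Q) ≈ 0.5475
After 'present': normaliser = 0.9·0.0894 + 0.35·0.3631 + 0.3·0.5475; P(author M) ≈ 0.2164, P(author N) ≈ 0.3418, P(author Q) ≈ 0.4418
After 'absent': normaliser = 0.1·0.2164 + 0.65·0.3418 + 0.7·0.4418; P(author M) ≈ 0.0391, P(author N) ≈ 0.4018, P(author Q) ≈ 0.5591
After 'present': normaliser = 0.9·0.0391 + 0.35·0.4018 + 0.3·0.5591; P(author M) ≈ 0.1025, P(author N) ≈ 0.4093, P(author Q) ≈ 0.4882

0.4093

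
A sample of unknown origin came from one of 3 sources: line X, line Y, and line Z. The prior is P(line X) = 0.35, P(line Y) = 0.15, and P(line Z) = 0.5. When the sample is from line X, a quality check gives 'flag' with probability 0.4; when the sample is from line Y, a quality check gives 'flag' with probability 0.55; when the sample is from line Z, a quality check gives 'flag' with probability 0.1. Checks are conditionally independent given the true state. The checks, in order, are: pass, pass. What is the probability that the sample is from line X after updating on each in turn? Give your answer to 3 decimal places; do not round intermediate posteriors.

0.224

After 'pass': normaliser = 0.6·0.3500 + 0.45·0.1500 + 0.9·0.5000; P(line X) ≈ 0.2887, P(line Y) ≈ 0.0928, P(line Z) ≈ 0.6186
After 'pass': normaliser = 0.6·0.2887 + 0.45·0.0928 + 0.9·0.6186; P(line X) ≈ 0.2244, P(line Y) ≈ 0.0541, P(line Z) ≈ 0.7214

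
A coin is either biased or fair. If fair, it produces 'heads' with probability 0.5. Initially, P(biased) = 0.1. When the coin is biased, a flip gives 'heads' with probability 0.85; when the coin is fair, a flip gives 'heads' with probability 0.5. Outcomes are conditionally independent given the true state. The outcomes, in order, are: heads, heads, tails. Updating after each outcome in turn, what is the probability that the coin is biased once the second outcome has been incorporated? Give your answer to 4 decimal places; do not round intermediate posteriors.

0.2431

After 'heads': P(biased) = 0.85·0.1000 / (0.85·0.1000 + 0.5·0.9000) ≈ 0.1589
After 'heads': P(biased) = 0.85·0.1589 / (0.85·0.1589 + 0.5·0.8411) ≈ 0.2431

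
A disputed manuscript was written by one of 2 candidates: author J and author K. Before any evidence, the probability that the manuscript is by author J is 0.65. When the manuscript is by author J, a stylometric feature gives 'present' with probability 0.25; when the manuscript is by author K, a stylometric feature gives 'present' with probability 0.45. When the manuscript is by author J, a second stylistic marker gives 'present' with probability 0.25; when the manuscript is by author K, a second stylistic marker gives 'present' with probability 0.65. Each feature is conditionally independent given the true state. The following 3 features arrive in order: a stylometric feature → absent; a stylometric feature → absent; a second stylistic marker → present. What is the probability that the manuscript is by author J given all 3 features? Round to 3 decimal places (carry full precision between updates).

0.570

After a stylometric feature='absent': P(author J) = 0.75·0.6500 / (0.75·0.6500 + 0.55·0.3500) ≈ 0.7169
After a stylometric feature='absent': P(author J) = 0.75·0.7169 / (0.75·0.7169 + 0.55·0.2831) ≈ 0.7755
After a second stylistic marker='present': P(author J) = 0.25·0.7755 / (0.25·0.7755 + 0.65·0.2245) ≈ 0.5705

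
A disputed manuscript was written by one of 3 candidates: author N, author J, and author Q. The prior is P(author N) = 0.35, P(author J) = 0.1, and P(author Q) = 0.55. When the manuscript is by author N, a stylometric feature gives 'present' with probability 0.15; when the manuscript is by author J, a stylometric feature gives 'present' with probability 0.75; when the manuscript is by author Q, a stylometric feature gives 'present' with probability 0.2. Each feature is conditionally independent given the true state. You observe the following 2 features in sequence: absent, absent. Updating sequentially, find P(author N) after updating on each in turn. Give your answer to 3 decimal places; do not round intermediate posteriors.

Apply Bayes' rule sequentially, carrying P(author N) forward.
After 'absent': normaliser = 0.85·0.3500 + 0.25·0.1000 + 0.8·0.5500; P(author N) ≈ 0.3902, P(author J) ≈ 0.0328, P(author Q) ≈ 0.5770
After 'absent': normaliser = 0.85·0.3902 + 0.25·0.0328 + 0.8·0.5770; P(author N) ≈ 0.4138, P(author J) ≈ 0.0102, P(author Q) ≈ 0.5760

0.414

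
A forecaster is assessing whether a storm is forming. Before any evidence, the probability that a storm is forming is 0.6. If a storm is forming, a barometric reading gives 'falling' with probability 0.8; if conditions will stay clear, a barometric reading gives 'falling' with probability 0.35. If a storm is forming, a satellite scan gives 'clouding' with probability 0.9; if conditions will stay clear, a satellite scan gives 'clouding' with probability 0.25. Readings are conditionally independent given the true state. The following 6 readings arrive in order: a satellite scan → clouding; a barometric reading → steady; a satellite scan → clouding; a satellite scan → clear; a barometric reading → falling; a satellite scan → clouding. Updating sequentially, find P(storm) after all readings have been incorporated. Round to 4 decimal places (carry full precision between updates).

0.8678

After a satellite scan='clouding': P(storm) = 0.9·0.6000 / (0.9·0.6000 + 0.25·0.4000) ≈ 0.8438
After a barometric reading='steady': P(storm) = 0.2·0.8438 / (0.2·0.8438 + 0.65·0.1562) ≈ 0.6243
After a satellite scan='clouding': P(storm) = 0.9·0.6243 / (0.9·0.6243 + 0.25·0.3757) ≈ 0.8568
After a satellite scan='clear': P(storm) = 0.1·0.8568 / (0.1·0.8568 + 0.75·0.1432) ≈ 0.4437
After a barometric reading='falling': P(storm) = 0.8·0.4437 / (0.8·0.4437 + 0.35·0.5563) ≈ 0.6458
After a satellite scan='clouding': P(storm) = 0.9·0.6458 / (0.9·0.6458 + 0.25·0.3542) ≈ 0.8678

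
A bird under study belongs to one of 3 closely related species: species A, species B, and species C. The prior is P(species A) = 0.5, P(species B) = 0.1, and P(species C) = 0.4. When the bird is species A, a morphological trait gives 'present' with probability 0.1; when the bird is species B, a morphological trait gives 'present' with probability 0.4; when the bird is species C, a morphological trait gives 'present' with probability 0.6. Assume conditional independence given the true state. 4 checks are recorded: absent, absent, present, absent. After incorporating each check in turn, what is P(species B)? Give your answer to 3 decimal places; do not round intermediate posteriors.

Each posterior becomes the prior for the next update.
After 'absent': normaliser = 0.9·0.5000 + 0.6·0.1000 + 0.4·0.4000; P(species A) ≈ 0.6716, P(species B) ≈ 0.0896, P(species C) ≈ 0.2388
After 'absent': normaliser = 0.9·0.6716 + 0.6·0.0896 + 0.4·0.2388; P(species A) ≈ 0.8020, P(species B) ≈ 0.0713, P(species C) ≈ 0.1267
After 'present': normaliser = 0.1·0.8020 + 0.4·0.0713 + 0.6·0.1267; P(species A) ≈ 0.4341, P(species B) ≈ 0.1543, P(species C) ≈ 0.4116
After 'absent': normaliser = 0.9·0.4341 + 0.6·0.1543 + 0.4·0.4116; P(species A) ≈ 0.6030, P(species B) ≈ 0.1429, P(species C) ≈ 0.2541

0.143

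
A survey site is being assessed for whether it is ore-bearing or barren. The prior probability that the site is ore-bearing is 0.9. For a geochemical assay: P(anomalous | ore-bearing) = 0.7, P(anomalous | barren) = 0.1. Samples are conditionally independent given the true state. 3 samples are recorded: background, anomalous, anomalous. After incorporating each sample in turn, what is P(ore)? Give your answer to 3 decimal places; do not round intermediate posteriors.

After 'background': P(ore) = 0.3·0.9000 / (0.3·0.9000 + 0.9·0.1000) ≈ 0.7500
After 'anomalous': P(ore) = 0.7·0.7500 / (0.7·0.7500 + 0.1·0.2500) ≈ 0.9545
After 'anomalous': P(ore) = 0.7·0.9545 / (0.7·0.9545 + 0.1·0.0455) ≈ 0.9932

0.993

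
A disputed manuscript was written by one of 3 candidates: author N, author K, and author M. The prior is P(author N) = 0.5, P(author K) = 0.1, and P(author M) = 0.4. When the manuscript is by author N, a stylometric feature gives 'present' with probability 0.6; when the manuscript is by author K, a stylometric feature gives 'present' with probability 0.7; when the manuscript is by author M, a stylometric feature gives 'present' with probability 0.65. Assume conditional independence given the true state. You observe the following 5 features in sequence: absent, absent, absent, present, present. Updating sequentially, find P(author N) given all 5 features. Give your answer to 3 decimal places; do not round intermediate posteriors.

0.573

After 'absent': normaliser = 0.4·0.5000 + 0.3·0.1000 + 0.35·0.4000; P(author N) ≈ 0.5405, P(author K) ≈ 0.0811, P(author M) ≈ 0.3784
After 'absent': normaliser = 0.4·0.5405 + 0.3·0.0811 + 0.35·0.3784; P(author N) ≈ 0.5797, P(author K) ≈ 0.0652, P(author M) ≈ 0.3551
After 'absent': normaliser = 0.4·0.5797 + 0.3·0.0652 + 0.35·0.3551; P(author N) ≈ 0.6172, P(author K) ≈ 0.0521, P(author M) ≈ 0.3308
After 'present': normaliser = 0.6·0.6172 + 0.7·0.0521 + 0.65·0.3308; P(author N) ≈ 0.5956, P(author K) ≈ 0.0586, P(author M) ≈ 0.3458
After 'present': normaliser = 0.6·0.5956 + 0.7·0.0586 + 0.65·0.3458; P(author N) ≈ 0.5735, P(author K) ≈ 0.0659, P(author M) ≈ 0.3607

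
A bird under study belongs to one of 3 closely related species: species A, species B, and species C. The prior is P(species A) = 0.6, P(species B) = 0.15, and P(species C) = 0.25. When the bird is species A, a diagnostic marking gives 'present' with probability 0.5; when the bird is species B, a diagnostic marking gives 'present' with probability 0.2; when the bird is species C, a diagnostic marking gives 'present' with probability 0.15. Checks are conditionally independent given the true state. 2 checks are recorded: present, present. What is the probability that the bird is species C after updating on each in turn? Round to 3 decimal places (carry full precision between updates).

After 'present': normaliser = 0.5·0.6000 + 0.2·0.1500 + 0.15·0.2500; P(species A) ≈ 0.8163, P(species B) ≈ 0.0816, P(species C) ≈ 0.1020
After 'present': normaliser = 0.5·0.8163 + 0.2·0.0816 + 0.15·0.1020; P(species A) ≈ 0.9281, P(species B) ≈ 0.0371, P(species C) ≈ 0.0348

0.035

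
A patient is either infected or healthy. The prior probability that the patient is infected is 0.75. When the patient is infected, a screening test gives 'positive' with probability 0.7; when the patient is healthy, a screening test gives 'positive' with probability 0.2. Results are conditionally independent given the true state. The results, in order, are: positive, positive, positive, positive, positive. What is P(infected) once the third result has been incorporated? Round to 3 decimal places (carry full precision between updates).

0.992

Apply Bayes' rule sequentially, carrying P(infected) forward.
After 'positive': P(infected) = 0.7·0.7500 / (0.7·0.7500 + 0.2·0.2500) ≈ 0.9130
After 'positive': P(infected) = 0.7·0.9130 / (0.7·0.9130 + 0.2·0.0870) ≈ 0.9735
After 'positive': P(infected) = 0.7·0.9735 / (0.7·0.9735 + 0.2·0.0265) ≈ 0.9923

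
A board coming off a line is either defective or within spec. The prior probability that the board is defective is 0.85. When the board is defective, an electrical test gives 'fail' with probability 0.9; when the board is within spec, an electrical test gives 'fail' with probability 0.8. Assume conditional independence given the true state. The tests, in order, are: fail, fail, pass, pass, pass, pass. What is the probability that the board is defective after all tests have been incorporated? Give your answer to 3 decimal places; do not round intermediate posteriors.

After 'fail': P(defective) = 0.9·0.8500 / (0.9·0.8500 + 0.8·0.1500) ≈ 0.8644
After 'fail': P(defective) = 0.9·0.8644 / (0.9·0.8644 + 0.8·0.1356) ≈ 0.8776
After 'pass': P(defective) = 0.1·0.8776 / (0.1·0.8776 + 0.2·0.1224) ≈ 0.7819
After 'pass': P(defective) = 0.1·0.7819 / (0.1·0.7819 + 0.2·0.2181) ≈ 0.6420
After 'pass': P(defective) = 0.1·0.6420 / (0.1·0.6420 + 0.2·0.3580) ≈ 0.4727
After 'pass': P(defective) = 0.1·0.4727 / (0.1·0.4727 + 0.2·0.5273) ≈ 0.3095

0.310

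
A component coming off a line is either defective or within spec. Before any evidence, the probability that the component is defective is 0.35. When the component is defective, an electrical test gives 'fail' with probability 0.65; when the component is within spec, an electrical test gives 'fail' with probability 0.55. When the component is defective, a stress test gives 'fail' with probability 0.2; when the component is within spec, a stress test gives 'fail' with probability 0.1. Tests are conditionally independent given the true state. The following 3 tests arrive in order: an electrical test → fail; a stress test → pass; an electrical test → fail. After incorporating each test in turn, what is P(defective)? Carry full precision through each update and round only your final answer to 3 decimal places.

After an electrical test='fail': P(defective) = 0.65·0.3500 / (0.65·0.3500 + 0.55·0.6500) ≈ 0.3889
After a stress test='pass': P(defective) = 0.8·0.3889 / (0.8·0.3889 + 0.9·0.6111) ≈ 0.3613
After an electrical test='fail': P(defective) = 0.65·0.3613 / (0.65·0.3613 + 0.55·0.6387) ≈ 0.4007

0.401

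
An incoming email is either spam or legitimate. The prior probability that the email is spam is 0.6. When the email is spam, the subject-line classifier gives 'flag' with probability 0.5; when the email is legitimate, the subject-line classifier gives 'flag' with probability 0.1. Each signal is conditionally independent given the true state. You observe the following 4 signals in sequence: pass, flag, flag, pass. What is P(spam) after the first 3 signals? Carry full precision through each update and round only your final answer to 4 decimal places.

After 'pass': P(spam) = 0.5·0.6000 / (0.5·0.6000 + 0.9·0.4000) ≈ 0.4545
After 'flag': P(spam) = 0.5·0.4545 / (0.5·0.4545 + 0.1·0.5455) ≈ 0.8065
After 'flag': P(spam) = 0.5·0.8065 / (0.5·0.8065 + 0.1·0.1935) ≈ 0.9542

0.9542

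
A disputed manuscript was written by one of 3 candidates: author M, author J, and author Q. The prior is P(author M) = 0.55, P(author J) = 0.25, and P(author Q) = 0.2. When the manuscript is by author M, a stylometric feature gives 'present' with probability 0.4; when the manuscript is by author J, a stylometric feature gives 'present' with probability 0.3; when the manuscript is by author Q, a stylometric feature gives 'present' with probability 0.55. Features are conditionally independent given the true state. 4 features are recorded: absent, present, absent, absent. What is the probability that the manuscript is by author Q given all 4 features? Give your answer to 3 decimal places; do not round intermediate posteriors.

Each posterior becomes the prior for the next update.
After 'absent': normaliser = 0.6·0.5500 + 0.7·0.2500 + 0.45·0.2000; P(author M) ≈ 0.5546, P(author J) ≈ 0.2941, P(author Q) ≈ 0.1513
After 'present': normaliser = 0.4·0.5546 + 0.3·0.2941 + 0.55·0.1513; P(author M) ≈ 0.5641, P(author J) ≈ 0.2244, P(author Q) ≈ 0.2115
After 'absent': normaliser = 0.6·0.5641 + 0.7·0.2244 + 0.45·0.2115; P(author M) ≈ 0.5730, P(author J) ≈ 0.2659, P(author Q) ≈ 0.1612
After 'absent': normaliser = 0.6·0.5730 + 0.7·0.2659 + 0.45·0.1612; P(author M) ≈ 0.5707, P(author J) ≈ 0.3089, P(author Q) ≈ 0.1204

0.120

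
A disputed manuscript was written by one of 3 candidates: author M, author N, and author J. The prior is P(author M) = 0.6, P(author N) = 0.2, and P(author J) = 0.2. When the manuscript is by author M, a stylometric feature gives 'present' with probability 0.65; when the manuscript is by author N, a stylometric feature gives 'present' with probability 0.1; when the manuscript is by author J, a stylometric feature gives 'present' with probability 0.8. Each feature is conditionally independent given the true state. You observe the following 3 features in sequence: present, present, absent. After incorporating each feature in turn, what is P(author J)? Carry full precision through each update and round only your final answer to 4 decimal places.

After 'present': normaliser = 0.65·0.6000 + 0.1·0.2000 + 0.8·0.2000; P(author M) ≈ 0.6842, P(author N) ≈ 0.0351, P(author J) ≈ 0.2807
After 'present': normaliser = 0.65·0.6842 + 0.1·0.0351 + 0.8·0.2807; P(author M) ≈ 0.6610, P(author N) ≈ 0.0052, P(author J) ≈ 0.3338
After 'absent': normaliser = 0.35·0.6610 + 0.9·0.0052 + 0.2·0.3338; P(author M) ≈ 0.7640, P(author N) ≈ 0.0155, P(author J) ≈ 0.2205

0.2205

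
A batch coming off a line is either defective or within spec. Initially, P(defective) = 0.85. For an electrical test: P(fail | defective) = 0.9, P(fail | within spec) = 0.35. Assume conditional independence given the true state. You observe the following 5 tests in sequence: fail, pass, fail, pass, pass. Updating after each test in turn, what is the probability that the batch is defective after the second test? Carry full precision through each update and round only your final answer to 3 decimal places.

After 'fail': P(defective) = 0.9·0.8500 / (0.9·0.8500 + 0.35·0.1500) ≈ 0.9358
After 'pass': P(defective) = 0.1·0.9358 / (0.1·0.9358 + 0.65·0.0642) ≈ 0.6915

0.692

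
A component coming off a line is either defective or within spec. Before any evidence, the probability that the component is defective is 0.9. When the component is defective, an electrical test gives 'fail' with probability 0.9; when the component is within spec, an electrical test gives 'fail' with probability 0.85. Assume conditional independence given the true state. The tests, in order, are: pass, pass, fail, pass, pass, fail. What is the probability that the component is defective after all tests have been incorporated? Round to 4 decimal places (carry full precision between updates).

After 'pass': P(defective) = 0.1·0.9000 / (0.1·0.9000 + 0.15·0.1000) ≈ 0.8571
After 'pass': P(defective) = 0.1·0.8571 / (0.1·0.8571 + 0.15·0.1429) ≈ 0.8000
After 'fail': P(defective) = 0.9·0.8000 / (0.9·0.8000 + 0.85·0.2000) ≈ 0.8090
After 'pass': P(defective) = 0.1·0.8090 / (0.1·0.8090 + 0.15·0.1910) ≈ 0.7385
After 'pass': P(defective) = 0.1·0.7385 / (0.1·0.7385 + 0.15·0.2615) ≈ 0.6531
After 'fail': P(defective) = 0.9·0.6531 / (0.9·0.6531 + 0.85·0.3469) ≈ 0.6659

0.6659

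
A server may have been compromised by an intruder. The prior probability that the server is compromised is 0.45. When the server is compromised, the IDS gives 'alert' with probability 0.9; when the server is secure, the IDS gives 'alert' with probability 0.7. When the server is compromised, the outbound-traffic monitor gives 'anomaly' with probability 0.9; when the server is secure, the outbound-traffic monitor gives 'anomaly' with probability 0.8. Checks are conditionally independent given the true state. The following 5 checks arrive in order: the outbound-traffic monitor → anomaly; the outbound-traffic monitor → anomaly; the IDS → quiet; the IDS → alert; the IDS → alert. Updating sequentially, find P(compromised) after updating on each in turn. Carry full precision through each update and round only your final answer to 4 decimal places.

After the outbound-traffic monitor='anomaly': P(compromised) = 0.9·0.4500 / (0.9·0.4500 + 0.8·0.5500) ≈ 0.4793
After the outbound-traffic monitor='anomaly': P(compromised) = 0.9·0.4793 / (0.9·0.4793 + 0.8·0.5207) ≈ 0.5087
After the IDS='quiet': P(compromised) = 0.1·0.5087 / (0.1·0.5087 + 0.3·0.4913) ≈ 0.2566
After the IDS='alert': P(compromised) = 0.9·0.2566 / (0.9·0.2566 + 0.7·0.7434) ≈ 0.3074
After the IDS='alert': P(compromised) = 0.9·0.3074 / (0.9·0.3074 + 0.7·0.6926) ≈ 0.3633

0.3633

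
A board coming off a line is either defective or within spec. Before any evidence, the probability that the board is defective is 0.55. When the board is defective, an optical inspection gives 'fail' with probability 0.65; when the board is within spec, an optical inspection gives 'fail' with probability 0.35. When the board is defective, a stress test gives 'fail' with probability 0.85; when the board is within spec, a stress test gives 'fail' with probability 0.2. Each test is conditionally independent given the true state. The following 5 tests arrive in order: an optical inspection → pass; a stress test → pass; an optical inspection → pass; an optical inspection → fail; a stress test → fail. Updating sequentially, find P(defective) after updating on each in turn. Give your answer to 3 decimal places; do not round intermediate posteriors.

0.344

Apply Bayes' rule sequentially, carrying P(defective) forward.
After an optical inspection='pass': P(defective) = 0.35·0.5500 / (0.35·0.5500 + 0.65·0.4500) ≈ 0.3969
After a stress test='pass': P(defective) = 0.15·0.3969 / (0.15·0.3969 + 0.8·0.6031) ≈ 0.1098
After an optical inspection='pass': P(defective) = 0.35·0.1098 / (0.35·0.1098 + 0.65·0.8902) ≈ 0.0623
After an optical inspection='fail': P(defective) = 0.65·0.0623 / (0.65·0.0623 + 0.35·0.9377) ≈ 0.1098
After a stress test='fail': P(defective) = 0.85·0.1098 / (0.85·0.1098 + 0.2·0.8902) ≈ 0.3440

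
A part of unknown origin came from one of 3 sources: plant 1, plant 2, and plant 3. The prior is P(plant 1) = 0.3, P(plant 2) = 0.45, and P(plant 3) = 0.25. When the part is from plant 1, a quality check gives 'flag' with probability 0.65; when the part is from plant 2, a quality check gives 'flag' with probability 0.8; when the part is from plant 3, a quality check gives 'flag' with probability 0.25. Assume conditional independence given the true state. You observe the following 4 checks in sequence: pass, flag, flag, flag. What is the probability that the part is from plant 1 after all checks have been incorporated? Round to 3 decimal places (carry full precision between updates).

0.370

After 'pass': normaliser = 0.35·0.3000 + 0.2·0.4500 + 0.75·0.2500; P(plant 1) ≈ 0.2745, P(plant 2) ≈ 0.2353, P(plant 3) ≈ 0.4902
After 'flag': normaliser = 0.65·0.2745 + 0.8·0.2353 + 0.25·0.4902; P(plant 1) ≈ 0.3647, P(plant 2) ≈ 0.3848, P(plant 3) ≈ 0.2505
After 'flag': normaliser = 0.65·0.3647 + 0.8·0.3848 + 0.25·0.2505; P(plant 1) ≈ 0.3902, P(plant 2) ≈ 0.5067, P(plant 3) ≈ 0.1031
After 'flag': normaliser = 0.65·0.3902 + 0.8·0.5067 + 0.25·0.1031; P(plant 1) ≈ 0.3704, P(plant 2) ≈ 0.5919, P(plant 3) ≈ 0.0376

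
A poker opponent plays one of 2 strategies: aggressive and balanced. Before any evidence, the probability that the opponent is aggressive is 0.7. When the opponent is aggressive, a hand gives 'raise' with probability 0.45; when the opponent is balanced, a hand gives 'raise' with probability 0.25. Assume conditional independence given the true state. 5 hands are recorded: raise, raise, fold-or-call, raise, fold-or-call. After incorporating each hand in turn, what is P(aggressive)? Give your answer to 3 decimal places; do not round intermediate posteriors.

0.880

After 'raise': P(aggressive) = 0.45·0.7000 / (0.45·0.7000 + 0.25·0.3000) ≈ 0.8077
After 'raise': P(aggressive) = 0.45·0.8077 / (0.45·0.8077 + 0.25·0.1923) ≈ 0.8832
After 'fold-or-call': P(aggressive) = 0.55·0.8832 / (0.55·0.8832 + 0.75·0.1168) ≈ 0.8472
After 'raise': P(aggressive) = 0.45·0.8472 / (0.45·0.8472 + 0.25·0.1528) ≈ 0.9089
After 'fold-or-call': P(aggressive) = 0.55·0.9089 / (0.55·0.9089 + 0.75·0.0911) ≈ 0.8798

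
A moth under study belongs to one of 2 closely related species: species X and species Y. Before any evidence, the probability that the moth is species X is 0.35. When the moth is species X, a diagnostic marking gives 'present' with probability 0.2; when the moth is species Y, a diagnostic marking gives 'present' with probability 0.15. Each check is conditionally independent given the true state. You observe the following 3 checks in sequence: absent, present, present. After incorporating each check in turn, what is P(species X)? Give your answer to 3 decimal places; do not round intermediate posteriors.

0.474

Each posterior becomes the prior for the next update.
After 'absent': P(species X) = 0.8·0.3500 / (0.8·0.3500 + 0.85·0.6500) ≈ 0.3363
After 'present': P(species X) = 0.2·0.3363 / (0.2·0.3363 + 0.15·0.6637) ≈ 0.4032
After 'present': P(species X) = 0.2·0.4032 / (0.2·0.4032 + 0.15·0.5968) ≈ 0.4739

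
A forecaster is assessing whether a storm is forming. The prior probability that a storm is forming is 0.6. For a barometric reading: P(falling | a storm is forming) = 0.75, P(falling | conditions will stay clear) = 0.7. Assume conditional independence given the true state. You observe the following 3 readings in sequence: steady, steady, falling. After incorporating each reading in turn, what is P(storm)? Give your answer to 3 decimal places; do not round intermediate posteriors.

0.527

After 'steady': P(storm) = 0.25·0.6000 / (0.25·0.6000 + 0.3·0.4000) ≈ 0.5556
After 'steady': P(storm) = 0.25·0.5556 / (0.25·0.5556 + 0.3·0.4444) ≈ 0.5102
After 'falling': P(storm) = 0.75·0.5102 / (0.75·0.5102 + 0.7·0.4898) ≈ 0.5274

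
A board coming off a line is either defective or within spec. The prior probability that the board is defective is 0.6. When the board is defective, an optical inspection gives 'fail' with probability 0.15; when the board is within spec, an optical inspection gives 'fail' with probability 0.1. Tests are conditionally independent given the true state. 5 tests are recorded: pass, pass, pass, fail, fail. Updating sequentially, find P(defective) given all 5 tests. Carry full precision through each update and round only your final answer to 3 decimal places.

0.740

After 'pass': P(defective) = 0.85·0.6000 / (0.85·0.6000 + 0.9·0.4000) ≈ 0.5862
After 'pass': P(defective) = 0.85·0.5862 / (0.85·0.5862 + 0.9·0.4138) ≈ 0.5723
After 'pass': P(defective) = 0.85·0.5723 / (0.85·0.5723 + 0.9·0.4277) ≈ 0.5582
After 'fail': P(defective) = 0.15·0.5582 / (0.15·0.5582 + 0.1·0.4418) ≈ 0.6546
After 'fail': P(defective) = 0.15·0.6546 / (0.15·0.6546 + 0.1·0.3454) ≈ 0.7398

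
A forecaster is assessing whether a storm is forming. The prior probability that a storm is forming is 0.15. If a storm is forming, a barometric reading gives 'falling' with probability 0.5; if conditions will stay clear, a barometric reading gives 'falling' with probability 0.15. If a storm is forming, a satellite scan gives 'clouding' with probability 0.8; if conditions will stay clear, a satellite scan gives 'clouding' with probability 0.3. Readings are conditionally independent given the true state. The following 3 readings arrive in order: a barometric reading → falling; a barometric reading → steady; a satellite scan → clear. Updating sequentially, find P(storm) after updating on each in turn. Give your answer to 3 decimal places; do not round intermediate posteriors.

After a barometric reading='falling': P(storm) = 0.5·0.1500 / (0.5·0.1500 + 0.15·0.8500) ≈ 0.3704
After a barometric reading='steady': P(storm) = 0.5·0.3704 / (0.5·0.3704 + 0.85·0.6296) ≈ 0.2571
After a satellite scan='clear': P(storm) = 0.2·0.2571 / (0.2·0.2571 + 0.7·0.7429) ≈ 0.0900

0.090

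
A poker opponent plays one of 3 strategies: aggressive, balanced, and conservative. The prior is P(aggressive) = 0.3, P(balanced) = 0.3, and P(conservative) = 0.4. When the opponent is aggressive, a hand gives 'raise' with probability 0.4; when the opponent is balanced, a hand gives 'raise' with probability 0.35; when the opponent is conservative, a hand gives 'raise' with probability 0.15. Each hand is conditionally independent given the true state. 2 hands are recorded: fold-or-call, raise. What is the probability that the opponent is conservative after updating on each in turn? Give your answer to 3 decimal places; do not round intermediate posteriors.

After 'fold-or-call': normaliser = 0.6·0.3000 + 0.65·0.3000 + 0.85·0.4000; P(aggressive) ≈ 0.2517, P(balanced) ≈ 0.2727, P(conservative) ≈ 0.4755
After 'raise': normaliser = 0.4·0.2517 + 0.35·0.2727 + 0.15·0.4755; P(aggressive) ≈ 0.3765, P(balanced) ≈ 0.3569, P(conservative) ≈ 0.2667

0.267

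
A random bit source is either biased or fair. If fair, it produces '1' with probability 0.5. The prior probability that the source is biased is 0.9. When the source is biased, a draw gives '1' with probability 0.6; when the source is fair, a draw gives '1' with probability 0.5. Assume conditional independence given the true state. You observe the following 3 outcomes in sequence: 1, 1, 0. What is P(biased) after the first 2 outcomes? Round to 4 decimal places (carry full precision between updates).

0.9284

Apply Bayes' rule sequentially, carrying P(biased) forward.
After '1': P(biased) = 0.6·0.9000 / (0.6·0.9000 + 0.5·0.1000) ≈ 0.9153
After '1': P(biased) = 0.6·0.9153 / (0.6·0.9153 + 0.5·0.0847) ≈ 0.9284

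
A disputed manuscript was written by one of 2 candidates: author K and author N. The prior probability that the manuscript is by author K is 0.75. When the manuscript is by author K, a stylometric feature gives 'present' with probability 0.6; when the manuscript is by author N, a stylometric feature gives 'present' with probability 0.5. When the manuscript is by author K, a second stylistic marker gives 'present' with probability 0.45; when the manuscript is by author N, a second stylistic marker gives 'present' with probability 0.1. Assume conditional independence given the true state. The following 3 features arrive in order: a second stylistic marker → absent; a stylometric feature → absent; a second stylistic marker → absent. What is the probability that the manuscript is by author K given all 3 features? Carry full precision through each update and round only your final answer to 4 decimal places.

0.4727

Each posterior becomes the prior for the next update.
After a second stylistic marker='absent': P(author K) = 0.55·0.7500 / (0.55·0.7500 + 0.9·0.2500) ≈ 0.6471
After a stylometric feature='absent': P(author K) = 0.4·0.6471 / (0.4·0.6471 + 0.5·0.3529) ≈ 0.5946
After a second stylistic marker='absent': P(author K) = 0.55·0.5946 / (0.55·0.5946 + 0.9·0.4054) ≈ 0.4727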